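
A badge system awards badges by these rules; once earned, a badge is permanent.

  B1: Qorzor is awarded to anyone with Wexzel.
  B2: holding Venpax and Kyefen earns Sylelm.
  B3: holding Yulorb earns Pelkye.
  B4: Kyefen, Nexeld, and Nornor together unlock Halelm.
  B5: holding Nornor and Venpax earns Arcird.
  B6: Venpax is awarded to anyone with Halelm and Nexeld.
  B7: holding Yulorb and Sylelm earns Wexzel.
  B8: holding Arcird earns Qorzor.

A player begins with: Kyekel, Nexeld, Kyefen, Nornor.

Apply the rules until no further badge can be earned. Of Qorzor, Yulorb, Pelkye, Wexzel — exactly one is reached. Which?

With Kyefen, Nexeld, and Nornor, Halelm is earned (B4).
With Halelm and Nexeld, Venpax is earned (B6).
With Nornor and Venpax, Arcird is earned (B5).
With Arcird, Qorzor is earned (B8).
Pelkye would need Yulorb (B3), but Yulorb is never earned. No rule produces Yulorb, and it is not given. Wexzel would need Yulorb and Sylelm (B7), but Yulorb is never earned.

Qorzor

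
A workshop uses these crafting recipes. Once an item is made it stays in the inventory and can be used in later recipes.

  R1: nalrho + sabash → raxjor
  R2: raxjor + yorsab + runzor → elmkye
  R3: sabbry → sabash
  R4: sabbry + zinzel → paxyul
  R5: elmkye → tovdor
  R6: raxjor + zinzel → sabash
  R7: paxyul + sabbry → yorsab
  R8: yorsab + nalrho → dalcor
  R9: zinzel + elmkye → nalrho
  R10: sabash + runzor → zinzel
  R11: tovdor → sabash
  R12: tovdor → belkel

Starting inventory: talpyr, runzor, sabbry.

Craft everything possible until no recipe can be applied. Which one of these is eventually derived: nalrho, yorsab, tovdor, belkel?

Using R3, sabbry makes sabash.
sabash + runzor → zinzel (R10).
Using R4, sabbry and zinzel make paxyul.
paxyul + sabbry → yorsab (R7).
belkel would need tovdor (R12), but tovdor is never obtained. tovdor would need elmkye (R5), but elmkye is never obtained. nalrho would need zinzel and elmkye (R9), but elmkye is never obtained.

yorsab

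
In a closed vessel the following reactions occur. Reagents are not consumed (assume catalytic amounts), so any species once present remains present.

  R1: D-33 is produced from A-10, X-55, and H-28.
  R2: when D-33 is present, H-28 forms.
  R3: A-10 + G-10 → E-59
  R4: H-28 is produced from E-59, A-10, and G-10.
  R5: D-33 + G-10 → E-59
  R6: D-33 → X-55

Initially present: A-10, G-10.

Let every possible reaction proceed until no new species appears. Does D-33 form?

D-33 would need A-10, X-55, and H-28 (R1), but X-55 never forms.

No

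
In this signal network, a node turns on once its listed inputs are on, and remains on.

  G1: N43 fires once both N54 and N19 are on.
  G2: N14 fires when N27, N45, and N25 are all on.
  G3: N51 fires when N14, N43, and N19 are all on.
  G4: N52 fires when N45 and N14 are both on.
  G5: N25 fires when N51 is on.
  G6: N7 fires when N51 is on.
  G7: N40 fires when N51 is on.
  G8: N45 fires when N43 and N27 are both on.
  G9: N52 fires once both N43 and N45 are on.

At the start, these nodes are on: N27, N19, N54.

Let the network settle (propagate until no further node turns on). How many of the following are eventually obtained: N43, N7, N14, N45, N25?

N54 and N19 are on, so N43 fires (G1).
G8: N43 and N27 on → N45 on.
N43: reached.
N7 would need N51 (G6), but N51 never turns on.
N14 would need N27, N45, and N25 (G2), but N25 never turns on.
N45: reached.
N25 would need N51 (G5), but N51 never turns on.
Reached: N43 and N45 — 2 of the 5.

2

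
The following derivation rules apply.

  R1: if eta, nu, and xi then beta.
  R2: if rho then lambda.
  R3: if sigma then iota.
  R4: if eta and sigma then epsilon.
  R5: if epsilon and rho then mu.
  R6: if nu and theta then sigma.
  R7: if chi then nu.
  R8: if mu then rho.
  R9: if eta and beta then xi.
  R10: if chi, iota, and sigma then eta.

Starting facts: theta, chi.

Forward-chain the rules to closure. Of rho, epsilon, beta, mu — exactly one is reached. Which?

chi holds, so nu follows (R7).
nu and theta hold, so sigma follows (R6).
sigma holds, so iota follows (R3).
chi, iota, and sigma hold, so eta follows (R10).
eta and sigma hold, so epsilon follows (R4).
mu would need epsilon and rho (R5), but rho is never established. beta would need eta, nu, and xi (R1), but xi is never established. rho would need mu (R8), but mu is never established.

epsilon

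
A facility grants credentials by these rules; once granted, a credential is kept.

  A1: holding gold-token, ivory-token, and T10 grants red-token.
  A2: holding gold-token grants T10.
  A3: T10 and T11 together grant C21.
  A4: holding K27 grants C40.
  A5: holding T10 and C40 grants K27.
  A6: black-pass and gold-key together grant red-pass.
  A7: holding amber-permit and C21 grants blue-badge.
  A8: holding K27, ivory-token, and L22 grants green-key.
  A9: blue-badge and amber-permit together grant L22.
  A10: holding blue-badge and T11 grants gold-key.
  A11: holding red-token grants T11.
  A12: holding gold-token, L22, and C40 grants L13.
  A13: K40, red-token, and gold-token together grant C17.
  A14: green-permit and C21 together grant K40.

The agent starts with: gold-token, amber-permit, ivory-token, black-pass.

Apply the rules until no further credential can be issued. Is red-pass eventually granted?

Yes

Holding gold-token grants T10 (A2).
Holding gold-token, ivory-token, and T10 grants red-token (A1).
Holding red-token grants T11 (A11).
Holding T10 and T11 grants C21 (A3).
Holding amber-permit and C21 grants blue-badge (A7).
Holding blue-badge and T11 grants gold-key (A10).
Holding black-pass and gold-key grants red-pass (A6).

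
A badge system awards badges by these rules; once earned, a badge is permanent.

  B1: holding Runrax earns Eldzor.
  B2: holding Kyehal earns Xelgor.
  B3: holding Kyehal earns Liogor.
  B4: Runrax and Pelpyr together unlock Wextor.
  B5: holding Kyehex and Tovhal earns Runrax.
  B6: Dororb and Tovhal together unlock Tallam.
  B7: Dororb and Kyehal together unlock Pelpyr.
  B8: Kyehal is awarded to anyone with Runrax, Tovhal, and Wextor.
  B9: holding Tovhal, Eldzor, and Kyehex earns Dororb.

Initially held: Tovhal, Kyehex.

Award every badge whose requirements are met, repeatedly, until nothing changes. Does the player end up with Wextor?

No

Wextor would need Runrax and Pelpyr (B4), but Pelpyr is never earned.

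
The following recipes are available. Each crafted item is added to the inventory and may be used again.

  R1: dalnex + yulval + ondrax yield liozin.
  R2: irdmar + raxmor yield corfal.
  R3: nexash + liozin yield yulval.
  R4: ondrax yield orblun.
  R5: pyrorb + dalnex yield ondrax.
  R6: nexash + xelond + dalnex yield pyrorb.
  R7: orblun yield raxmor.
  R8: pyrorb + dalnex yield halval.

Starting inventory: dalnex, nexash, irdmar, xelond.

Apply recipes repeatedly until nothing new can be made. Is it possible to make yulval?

yulval would need nexash and liozin (R3), but liozin is never obtained.

No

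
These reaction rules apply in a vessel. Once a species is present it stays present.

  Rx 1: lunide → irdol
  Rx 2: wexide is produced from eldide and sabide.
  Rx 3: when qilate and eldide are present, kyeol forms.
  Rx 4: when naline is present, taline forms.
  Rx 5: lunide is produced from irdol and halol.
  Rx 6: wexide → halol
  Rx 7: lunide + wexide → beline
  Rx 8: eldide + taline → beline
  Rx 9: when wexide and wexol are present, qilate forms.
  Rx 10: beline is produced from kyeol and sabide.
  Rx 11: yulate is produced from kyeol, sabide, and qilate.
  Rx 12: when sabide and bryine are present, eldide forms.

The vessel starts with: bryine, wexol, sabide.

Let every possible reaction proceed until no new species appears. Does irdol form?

No

irdol would need lunide (Rx 1), but lunide never forms.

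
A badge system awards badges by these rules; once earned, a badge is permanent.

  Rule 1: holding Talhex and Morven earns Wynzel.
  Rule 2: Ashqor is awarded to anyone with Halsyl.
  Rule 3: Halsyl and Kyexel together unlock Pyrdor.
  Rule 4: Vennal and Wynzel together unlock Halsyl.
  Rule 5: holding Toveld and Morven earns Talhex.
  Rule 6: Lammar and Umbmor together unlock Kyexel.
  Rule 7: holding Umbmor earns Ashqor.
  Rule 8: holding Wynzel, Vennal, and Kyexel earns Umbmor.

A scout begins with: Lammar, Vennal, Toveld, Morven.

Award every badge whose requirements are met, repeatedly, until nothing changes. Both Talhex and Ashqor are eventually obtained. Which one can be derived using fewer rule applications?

Talhex: With Toveld and Morven, Talhex is earned (Rule 5). [1 rule application]
Ashqor: With Toveld and Morven, Talhex is earned (Rule 5). With Talhex and Morven, Wynzel is earned (Rule 1). With Vennal and Wynzel, Halsyl is earned (Rule 4). With Halsyl, Ashqor is earned (Rule 2). [4 rule applications]
Talhex needs fewer.

Talhex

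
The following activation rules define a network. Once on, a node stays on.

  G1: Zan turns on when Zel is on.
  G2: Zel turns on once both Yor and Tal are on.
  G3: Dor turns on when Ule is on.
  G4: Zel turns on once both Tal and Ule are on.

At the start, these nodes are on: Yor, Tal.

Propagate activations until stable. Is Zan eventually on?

Yes

Yor and Tal are on, so Zel turns on (G2).
Zel is on, so Zan turns on (G1).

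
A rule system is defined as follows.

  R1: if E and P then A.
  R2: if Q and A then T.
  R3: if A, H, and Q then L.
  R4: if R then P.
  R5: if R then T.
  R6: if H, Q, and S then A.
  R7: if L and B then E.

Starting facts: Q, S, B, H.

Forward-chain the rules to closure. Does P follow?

P would need R (R4), but R is never established.

No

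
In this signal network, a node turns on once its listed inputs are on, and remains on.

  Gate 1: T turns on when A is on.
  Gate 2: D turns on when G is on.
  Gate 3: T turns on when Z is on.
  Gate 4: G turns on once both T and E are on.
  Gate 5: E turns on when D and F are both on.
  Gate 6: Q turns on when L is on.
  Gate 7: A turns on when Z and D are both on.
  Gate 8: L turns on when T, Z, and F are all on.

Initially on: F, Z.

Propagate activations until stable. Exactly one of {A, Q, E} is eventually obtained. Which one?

Z is on, so T turns on (Gate 3).
Gate 8: T, Z, and F on → L on.
L is on, so Q turns on (Gate 6).
E would need D and F (Gate 5), but D never turns on. A would need Z and D (Gate 7), but D never turns on.

Q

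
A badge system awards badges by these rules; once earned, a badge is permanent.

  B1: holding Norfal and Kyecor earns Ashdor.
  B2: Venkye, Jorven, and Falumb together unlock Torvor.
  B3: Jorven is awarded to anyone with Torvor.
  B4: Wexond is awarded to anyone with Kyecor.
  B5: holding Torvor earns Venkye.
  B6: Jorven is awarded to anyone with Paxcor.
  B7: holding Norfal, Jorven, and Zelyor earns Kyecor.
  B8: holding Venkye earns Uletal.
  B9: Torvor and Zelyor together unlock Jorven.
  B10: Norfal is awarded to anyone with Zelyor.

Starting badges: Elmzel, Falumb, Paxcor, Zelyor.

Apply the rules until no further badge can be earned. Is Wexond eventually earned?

With Paxcor, Jorven is earned (B6).
With Zelyor, Norfal is earned (B10).
With Norfal, Jorven, and Zelyor, Kyecor is earned (B7).
With Kyecor, Wexond is earned (B4).

Yes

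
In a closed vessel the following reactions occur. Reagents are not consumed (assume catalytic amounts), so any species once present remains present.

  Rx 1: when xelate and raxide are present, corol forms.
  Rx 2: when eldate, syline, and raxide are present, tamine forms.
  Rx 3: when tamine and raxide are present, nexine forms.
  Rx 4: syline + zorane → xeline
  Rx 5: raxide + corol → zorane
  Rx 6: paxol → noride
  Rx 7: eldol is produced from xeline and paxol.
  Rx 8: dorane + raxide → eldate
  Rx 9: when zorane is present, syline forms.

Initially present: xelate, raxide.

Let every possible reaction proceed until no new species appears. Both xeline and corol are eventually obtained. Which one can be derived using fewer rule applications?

corol: xelate and raxide present → corol forms (Rx 1). [1 rule application]
xeline: xelate and raxide present → corol forms (Rx 1). raxide and corol present → zorane forms (Rx 5). zorane present → syline forms (Rx 9). syline and zorane present → xeline forms (Rx 4). [4 rule applications]
corol needs fewer.

corol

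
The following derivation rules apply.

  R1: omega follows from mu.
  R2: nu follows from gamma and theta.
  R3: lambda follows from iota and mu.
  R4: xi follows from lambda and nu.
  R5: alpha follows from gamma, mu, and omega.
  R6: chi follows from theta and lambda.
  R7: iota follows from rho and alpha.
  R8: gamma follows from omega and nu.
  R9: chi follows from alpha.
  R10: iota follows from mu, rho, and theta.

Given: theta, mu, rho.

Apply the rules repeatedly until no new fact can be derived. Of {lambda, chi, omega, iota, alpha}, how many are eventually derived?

From mu, rho, and theta, R10 gives iota.
From mu, R1 gives omega.
From iota and mu, R3 gives lambda.
theta and lambda hold, so chi follows (R6).
lambda: reached.
chi: reached.
omega: reached.
iota: reached.
alpha would need gamma, mu, and omega (R5), but gamma is never established.
Reached: lambda, chi, omega, and iota — 4 of the 5.

4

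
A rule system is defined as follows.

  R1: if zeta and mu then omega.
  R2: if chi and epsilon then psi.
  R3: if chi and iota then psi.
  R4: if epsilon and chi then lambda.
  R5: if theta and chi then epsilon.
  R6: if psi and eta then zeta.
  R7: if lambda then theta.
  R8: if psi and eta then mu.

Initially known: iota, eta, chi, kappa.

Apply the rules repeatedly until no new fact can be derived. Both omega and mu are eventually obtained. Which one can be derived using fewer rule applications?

mu: chi and iota hold, so psi follows (R3). From psi and eta, R8 gives mu. [2 rule applications]
omega: From chi and iota, R3 gives psi. From psi and eta, R6 gives zeta. psi and eta hold, so mu follows (R8). zeta and mu hold, so omega follows (R1). [4 rule applications]
mu needs fewer.

mu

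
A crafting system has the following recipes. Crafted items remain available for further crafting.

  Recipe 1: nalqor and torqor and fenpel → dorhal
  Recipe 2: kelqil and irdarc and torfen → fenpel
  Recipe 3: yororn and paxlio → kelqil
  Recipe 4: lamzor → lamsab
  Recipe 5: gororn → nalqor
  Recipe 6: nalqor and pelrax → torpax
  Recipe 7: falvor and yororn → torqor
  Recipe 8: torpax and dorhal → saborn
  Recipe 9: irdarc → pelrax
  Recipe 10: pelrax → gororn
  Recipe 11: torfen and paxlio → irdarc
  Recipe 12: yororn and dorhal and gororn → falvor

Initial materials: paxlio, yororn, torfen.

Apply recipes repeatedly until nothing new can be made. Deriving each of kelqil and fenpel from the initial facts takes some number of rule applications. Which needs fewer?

kelqil

kelqil: Using Recipe 3, yororn and paxlio make kelqil. [1 rule application]
fenpel: yororn and paxlio → kelqil (Recipe 3). Using Recipe 11, torfen and paxlio make irdarc. kelqil and irdarc and torfen → fenpel (Recipe 2). [3 rule applications]
kelqil needs fewer.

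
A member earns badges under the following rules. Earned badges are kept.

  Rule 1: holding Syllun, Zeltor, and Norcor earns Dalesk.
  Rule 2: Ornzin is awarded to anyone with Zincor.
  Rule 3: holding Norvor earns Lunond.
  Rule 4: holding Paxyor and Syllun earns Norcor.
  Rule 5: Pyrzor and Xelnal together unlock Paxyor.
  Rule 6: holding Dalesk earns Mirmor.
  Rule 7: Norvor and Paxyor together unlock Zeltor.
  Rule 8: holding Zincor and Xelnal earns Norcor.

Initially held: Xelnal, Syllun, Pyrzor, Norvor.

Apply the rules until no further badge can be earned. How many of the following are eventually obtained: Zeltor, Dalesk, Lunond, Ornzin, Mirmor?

4

With Pyrzor and Xelnal, Paxyor is earned (Rule 5).
With Norvor, Lunond is earned (Rule 3).
With Norvor and Paxyor, Zeltor is earned (Rule 7).
With Paxyor and Syllun, Norcor is earned (Rule 4).
With Syllun, Zeltor, and Norcor, Dalesk is earned (Rule 1).
With Dalesk, Mirmor is earned (Rule 6).
Zeltor: reached.
Dalesk: reached.
Lunond: reached.
Ornzin would need Zincor (Rule 2), but Zincor is never earned.
Mirmor: reached.
Reached: Zeltor, Dalesk, Lunond, and Mirmor — 4 of the 5.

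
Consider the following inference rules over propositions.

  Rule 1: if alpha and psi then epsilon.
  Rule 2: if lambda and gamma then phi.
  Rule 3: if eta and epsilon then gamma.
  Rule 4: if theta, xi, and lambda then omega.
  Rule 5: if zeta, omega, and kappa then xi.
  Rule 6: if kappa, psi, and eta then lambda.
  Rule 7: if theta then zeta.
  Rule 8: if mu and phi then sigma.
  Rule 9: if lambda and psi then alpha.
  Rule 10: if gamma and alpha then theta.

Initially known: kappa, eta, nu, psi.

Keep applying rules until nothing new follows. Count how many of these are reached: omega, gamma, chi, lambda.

2

kappa, psi, and eta hold, so lambda follows (Rule 6).
From lambda and psi, Rule 9 gives alpha.
From alpha and psi, Rule 1 gives epsilon.
eta and epsilon hold, so gamma follows (Rule 3).
omega would need theta, xi, and lambda (Rule 4), but xi is never established.
gamma: reached.
No rule produces chi, and it is not given.
lambda: reached.
Reached: gamma and lambda — 2 of the 4.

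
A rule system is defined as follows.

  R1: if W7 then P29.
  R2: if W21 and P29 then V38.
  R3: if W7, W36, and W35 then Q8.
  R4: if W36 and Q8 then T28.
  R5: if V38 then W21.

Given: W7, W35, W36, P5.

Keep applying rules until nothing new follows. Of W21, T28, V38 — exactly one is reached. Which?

T28

From W7, W36, and W35, R3 gives Q8.
W36 and Q8 hold, so T28 follows (R4).
V38 would need W21 and P29 (R2), but W21 is never established. W21 would need V38 (R5), but V38 is never established.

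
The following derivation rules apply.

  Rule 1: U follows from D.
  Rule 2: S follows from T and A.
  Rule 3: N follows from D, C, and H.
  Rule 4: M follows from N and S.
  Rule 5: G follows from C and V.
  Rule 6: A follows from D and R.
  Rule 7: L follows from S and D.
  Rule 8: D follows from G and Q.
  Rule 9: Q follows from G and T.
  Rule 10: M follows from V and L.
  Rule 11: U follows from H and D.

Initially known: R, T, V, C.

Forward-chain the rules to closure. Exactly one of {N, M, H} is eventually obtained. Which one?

M

C and V hold, so G follows (Rule 5).
From G and T, Rule 9 gives Q.
G and Q hold, so D follows (Rule 8).
From D and R, Rule 6 gives A.
T and A hold, so S follows (Rule 2).
S and D hold, so L follows (Rule 7).
From V and L, Rule 10 gives M.
N would need D, C, and H (Rule 3), but H is never established. No rule produces H, and it is not given.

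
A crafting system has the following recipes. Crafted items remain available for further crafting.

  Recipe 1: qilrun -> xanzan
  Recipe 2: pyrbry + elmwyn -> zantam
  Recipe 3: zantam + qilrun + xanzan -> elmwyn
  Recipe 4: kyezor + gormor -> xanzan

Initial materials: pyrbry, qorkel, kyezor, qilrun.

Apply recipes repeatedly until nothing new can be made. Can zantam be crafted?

zantam would need pyrbry and elmwyn (Recipe 2), but elmwyn is never obtained.

No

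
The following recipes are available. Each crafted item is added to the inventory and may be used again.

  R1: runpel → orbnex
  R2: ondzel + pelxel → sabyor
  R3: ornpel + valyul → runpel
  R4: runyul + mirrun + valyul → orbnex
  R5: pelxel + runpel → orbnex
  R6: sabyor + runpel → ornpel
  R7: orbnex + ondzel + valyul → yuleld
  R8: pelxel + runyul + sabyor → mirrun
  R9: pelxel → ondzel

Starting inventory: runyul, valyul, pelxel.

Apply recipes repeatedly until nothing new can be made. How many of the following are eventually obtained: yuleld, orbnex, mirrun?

3

pelxel → ondzel (R9).
ondzel + pelxel → sabyor (R2).
pelxel + runyul + sabyor → mirrun (R8).
runyul + mirrun + valyul → orbnex (R4).
orbnex + ondzel + valyul → yuleld (R7).
yuleld: reached.
orbnex: reached.
mirrun: reached.
All 3 are reached.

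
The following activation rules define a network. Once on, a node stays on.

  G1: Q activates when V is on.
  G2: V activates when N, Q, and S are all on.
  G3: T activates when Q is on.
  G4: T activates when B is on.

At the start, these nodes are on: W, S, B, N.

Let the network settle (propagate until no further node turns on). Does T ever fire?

Yes

B is on, so T activates (G4).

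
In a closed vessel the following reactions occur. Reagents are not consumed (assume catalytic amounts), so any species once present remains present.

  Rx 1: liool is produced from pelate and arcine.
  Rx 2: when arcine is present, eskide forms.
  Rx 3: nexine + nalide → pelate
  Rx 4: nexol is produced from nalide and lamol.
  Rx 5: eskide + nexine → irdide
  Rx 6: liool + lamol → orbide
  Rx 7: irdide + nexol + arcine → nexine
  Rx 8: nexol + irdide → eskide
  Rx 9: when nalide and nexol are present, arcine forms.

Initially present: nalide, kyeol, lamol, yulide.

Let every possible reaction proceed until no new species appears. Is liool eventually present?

liool would need pelate and arcine (Rx 1), but pelate never forms.

No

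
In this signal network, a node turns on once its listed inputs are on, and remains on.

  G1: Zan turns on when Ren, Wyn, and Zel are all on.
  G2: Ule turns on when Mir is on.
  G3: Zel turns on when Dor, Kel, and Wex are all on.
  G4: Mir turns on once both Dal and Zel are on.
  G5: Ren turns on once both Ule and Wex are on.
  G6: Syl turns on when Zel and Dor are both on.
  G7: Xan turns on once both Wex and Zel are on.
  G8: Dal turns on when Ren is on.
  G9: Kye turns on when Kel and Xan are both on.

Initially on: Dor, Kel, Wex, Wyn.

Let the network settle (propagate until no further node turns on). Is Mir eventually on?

Mir would need Dal and Zel (G4), but Dal never turns on.

No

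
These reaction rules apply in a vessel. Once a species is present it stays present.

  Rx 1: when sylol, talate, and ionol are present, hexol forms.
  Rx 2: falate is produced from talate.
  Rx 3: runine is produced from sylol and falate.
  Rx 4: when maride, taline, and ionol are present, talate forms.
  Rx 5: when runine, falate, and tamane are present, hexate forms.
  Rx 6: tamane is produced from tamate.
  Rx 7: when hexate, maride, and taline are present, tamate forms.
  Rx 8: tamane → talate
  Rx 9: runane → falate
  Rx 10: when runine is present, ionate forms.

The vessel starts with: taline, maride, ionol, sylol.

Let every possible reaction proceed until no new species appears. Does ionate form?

maride, taline, and ionol present → talate forms (Rx 4).
talate present → falate forms (Rx 2).
sylol and falate present → runine forms (Rx 3).
runine present → ionate forms (Rx 10).

Yes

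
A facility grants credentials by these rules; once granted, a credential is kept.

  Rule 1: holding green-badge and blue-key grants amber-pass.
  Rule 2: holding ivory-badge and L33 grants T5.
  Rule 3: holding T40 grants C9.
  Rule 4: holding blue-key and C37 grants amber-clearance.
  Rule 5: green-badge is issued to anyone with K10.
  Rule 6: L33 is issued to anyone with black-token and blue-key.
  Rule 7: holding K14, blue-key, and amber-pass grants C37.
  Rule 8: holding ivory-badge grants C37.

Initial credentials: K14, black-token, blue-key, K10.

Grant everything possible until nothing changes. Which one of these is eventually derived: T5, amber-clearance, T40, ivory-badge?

amber-clearance

Holding K10 grants green-badge (Rule 5).
Holding green-badge and blue-key grants amber-pass (Rule 1).
Holding K14, blue-key, and amber-pass grants C37 (Rule 7).
Holding blue-key and C37 grants amber-clearance (Rule 4).
No rule produces T40, and it is not given. No rule produces ivory-badge, and it is not given. T5 would need ivory-badge and L33 (Rule 2), but ivory-badge is never granted.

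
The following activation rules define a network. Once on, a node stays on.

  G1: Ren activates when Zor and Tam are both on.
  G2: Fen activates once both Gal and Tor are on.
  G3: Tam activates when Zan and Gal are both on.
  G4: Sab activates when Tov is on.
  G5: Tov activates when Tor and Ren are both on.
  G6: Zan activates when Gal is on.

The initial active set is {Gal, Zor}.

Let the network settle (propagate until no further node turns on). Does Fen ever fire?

No

Fen would need Gal and Tor (G2), but Tor never turns on.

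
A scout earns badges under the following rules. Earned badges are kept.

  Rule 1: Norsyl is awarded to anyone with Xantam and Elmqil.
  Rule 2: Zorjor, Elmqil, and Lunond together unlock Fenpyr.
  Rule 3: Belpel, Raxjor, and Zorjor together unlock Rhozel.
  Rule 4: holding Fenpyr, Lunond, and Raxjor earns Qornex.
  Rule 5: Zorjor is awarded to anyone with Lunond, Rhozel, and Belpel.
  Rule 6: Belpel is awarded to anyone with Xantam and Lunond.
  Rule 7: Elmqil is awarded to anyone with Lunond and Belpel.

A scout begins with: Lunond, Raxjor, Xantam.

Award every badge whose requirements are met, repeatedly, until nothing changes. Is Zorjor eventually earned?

Zorjor would need Lunond, Rhozel, and Belpel (Rule 5), but Rhozel is never earned.

No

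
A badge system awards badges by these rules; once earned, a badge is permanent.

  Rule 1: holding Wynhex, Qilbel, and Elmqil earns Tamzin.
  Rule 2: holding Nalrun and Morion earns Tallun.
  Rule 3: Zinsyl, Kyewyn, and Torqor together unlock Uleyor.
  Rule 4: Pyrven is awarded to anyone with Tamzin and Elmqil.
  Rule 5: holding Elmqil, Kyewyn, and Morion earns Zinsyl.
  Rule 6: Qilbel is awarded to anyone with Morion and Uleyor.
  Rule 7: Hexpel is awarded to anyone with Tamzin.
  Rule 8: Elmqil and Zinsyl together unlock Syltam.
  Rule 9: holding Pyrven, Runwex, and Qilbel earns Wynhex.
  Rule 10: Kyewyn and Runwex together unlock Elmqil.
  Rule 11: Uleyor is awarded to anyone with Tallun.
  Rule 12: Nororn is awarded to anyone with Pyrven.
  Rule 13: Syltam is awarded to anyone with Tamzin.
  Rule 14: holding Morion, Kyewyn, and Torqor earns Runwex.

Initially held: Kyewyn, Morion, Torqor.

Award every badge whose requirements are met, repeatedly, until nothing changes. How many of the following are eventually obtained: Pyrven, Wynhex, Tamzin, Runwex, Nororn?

With Morion, Kyewyn, and Torqor, Runwex is earned (Rule 14).
Pyrven would need Tamzin and Elmqil (Rule 4), but Tamzin is never earned.
Wynhex would need Pyrven, Runwex, and Qilbel (Rule 9), but Pyrven is never earned.
Tamzin would need Wynhex, Qilbel, and Elmqil (Rule 1), but Wynhex is never earned.
Runwex: reached.
Nororn would need Pyrven (Rule 12), but Pyrven is never earned.
Reached: Runwex — 1 of the 5.

1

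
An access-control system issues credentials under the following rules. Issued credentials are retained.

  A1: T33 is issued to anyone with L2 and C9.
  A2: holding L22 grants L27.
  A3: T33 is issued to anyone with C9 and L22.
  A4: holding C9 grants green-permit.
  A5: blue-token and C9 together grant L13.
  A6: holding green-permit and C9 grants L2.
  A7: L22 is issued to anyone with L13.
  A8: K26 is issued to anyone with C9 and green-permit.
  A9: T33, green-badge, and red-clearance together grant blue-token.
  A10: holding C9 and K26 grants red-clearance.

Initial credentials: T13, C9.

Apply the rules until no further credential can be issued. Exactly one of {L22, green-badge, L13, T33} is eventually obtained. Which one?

Holding C9 grants green-permit (A4).
Holding green-permit and C9 grants L2 (A6).
Holding L2 and C9 grants T33 (A1).
No rule produces green-badge, and it is not given. L13 would need blue-token and C9 (A5), but blue-token is never granted. L22 would need L13 (A7), but L13 is never granted.

T33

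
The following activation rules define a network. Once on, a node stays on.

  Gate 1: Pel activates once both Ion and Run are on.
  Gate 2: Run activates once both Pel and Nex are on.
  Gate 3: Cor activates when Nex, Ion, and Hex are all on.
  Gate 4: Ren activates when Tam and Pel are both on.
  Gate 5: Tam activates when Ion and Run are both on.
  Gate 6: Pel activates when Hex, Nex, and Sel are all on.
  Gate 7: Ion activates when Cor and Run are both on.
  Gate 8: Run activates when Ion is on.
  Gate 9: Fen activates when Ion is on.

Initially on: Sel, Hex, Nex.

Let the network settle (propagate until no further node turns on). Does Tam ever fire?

No

Tam would need Ion and Run (Gate 5), but Ion never turns on.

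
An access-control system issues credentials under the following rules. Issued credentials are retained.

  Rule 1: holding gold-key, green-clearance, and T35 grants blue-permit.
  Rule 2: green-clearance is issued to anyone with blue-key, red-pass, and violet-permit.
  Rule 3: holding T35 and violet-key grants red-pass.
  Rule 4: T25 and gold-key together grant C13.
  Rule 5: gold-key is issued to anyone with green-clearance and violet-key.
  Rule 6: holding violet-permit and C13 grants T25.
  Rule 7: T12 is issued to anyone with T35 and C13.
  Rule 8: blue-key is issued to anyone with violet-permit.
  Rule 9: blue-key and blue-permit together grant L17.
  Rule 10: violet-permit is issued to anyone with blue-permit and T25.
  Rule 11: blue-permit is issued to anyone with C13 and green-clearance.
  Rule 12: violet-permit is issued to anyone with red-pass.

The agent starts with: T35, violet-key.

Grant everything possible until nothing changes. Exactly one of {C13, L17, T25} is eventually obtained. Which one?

Holding T35 and violet-key grants red-pass (Rule 3).
Holding red-pass grants violet-permit (Rule 12).
Holding violet-permit grants blue-key (Rule 8).
Holding blue-key, red-pass, and violet-permit grants green-clearance (Rule 2).
Holding green-clearance and violet-key grants gold-key (Rule 5).
Holding gold-key, green-clearance, and T35 grants blue-permit (Rule 1).
Holding blue-key and blue-permit grants L17 (Rule 9).
T25 would need violet-permit and C13 (Rule 6), but C13 is never granted. C13 would need T25 and gold-key (Rule 4), but T25 is never granted.

L17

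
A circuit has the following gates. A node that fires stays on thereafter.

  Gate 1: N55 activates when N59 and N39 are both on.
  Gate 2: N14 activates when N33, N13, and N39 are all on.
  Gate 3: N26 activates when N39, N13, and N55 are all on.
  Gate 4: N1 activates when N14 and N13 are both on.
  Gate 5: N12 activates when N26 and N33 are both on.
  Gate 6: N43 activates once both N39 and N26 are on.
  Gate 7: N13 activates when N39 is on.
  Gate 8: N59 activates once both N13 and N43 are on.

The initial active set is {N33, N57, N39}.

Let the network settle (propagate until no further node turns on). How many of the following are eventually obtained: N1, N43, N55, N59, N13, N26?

N39 is on, so N13 activates (Gate 7).
N33, N13, and N39 are on, so N14 activates (Gate 2).
N14 and N13 are on, so N1 activates (Gate 4).
N1: reached.
N43 would need N39 and N26 (Gate 6), but N26 never turns on.
N55 would need N59 and N39 (Gate 1), but N59 never turns on.
N59 would need N13 and N43 (Gate 8), but N43 never turns on.
N13: reached.
N26 would need N39, N13, and N55 (Gate 3), but N55 never turns on.
Reached: N1 and N13 — 2 of the 6.

2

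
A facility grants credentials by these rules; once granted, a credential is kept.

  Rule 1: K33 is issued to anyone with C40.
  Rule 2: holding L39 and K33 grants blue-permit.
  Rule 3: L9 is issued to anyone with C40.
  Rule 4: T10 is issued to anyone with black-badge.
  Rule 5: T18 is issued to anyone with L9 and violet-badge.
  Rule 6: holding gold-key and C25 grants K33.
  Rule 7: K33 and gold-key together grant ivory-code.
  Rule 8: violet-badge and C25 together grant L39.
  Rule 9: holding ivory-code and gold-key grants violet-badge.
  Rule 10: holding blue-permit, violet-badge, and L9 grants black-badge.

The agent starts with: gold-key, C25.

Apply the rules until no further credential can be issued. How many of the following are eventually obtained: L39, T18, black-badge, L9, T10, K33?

Holding gold-key and C25 grants K33 (Rule 6).
Holding K33 and gold-key grants ivory-code (Rule 7).
Holding ivory-code and gold-key grants violet-badge (Rule 9).
Holding violet-badge and C25 grants L39 (Rule 8).
L39: reached.
T18 would need L9 and violet-badge (Rule 5), but L9 is never granted.
black-badge would need blue-permit, violet-badge, and L9 (Rule 10), but L9 is never granted.
L9 would need C40 (Rule 3), but C40 is never granted.
T10 would need black-badge (Rule 4), but black-badge is never granted.
K33: reached.
Reached: L39 and K33 — 2 of the 6.

2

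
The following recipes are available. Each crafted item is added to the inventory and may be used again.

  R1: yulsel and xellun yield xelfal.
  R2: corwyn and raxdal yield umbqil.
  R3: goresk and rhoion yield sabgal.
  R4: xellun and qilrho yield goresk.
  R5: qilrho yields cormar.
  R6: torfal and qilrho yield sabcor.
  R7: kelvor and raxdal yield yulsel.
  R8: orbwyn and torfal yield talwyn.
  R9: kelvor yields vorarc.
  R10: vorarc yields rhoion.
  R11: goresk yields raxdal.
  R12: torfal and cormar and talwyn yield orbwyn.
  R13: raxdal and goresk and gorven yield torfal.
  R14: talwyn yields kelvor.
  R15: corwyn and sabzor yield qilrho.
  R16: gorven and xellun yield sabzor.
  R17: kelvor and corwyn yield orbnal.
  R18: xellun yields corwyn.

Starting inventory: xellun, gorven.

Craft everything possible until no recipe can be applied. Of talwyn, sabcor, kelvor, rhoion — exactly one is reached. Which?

sabcor

Using R16, gorven and xellun make sabzor.
Using R18, xellun makes corwyn.
corwyn and sabzor → qilrho (R15).
xellun and qilrho → goresk (R4).
Using R11, goresk makes raxdal.
Using R13, raxdal, goresk, and gorven make torfal.
torfal and qilrho → sabcor (R6).
talwyn would need orbwyn and torfal (R8), but orbwyn is never obtained. rhoion would need vorarc (R10), but vorarc is never obtained. kelvor would need talwyn (R14), but talwyn is never obtained.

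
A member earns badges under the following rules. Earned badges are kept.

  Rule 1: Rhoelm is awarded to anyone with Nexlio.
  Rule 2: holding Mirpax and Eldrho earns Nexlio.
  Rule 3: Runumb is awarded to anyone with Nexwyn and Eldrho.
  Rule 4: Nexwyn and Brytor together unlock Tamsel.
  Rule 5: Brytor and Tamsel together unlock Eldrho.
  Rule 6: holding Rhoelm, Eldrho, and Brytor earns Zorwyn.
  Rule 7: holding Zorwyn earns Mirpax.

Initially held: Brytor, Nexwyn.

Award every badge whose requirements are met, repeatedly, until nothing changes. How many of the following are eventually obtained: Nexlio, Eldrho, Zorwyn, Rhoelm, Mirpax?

With Nexwyn and Brytor, Tamsel is earned (Rule 4).
With Brytor and Tamsel, Eldrho is earned (Rule 5).
Nexlio would need Mirpax and Eldrho (Rule 2), but Mirpax is never earned.
Eldrho: reached.
Zorwyn would need Rhoelm, Eldrho, and Brytor (Rule 6), but Rhoelm is never earned.
Rhoelm would need Nexlio (Rule 1), but Nexlio is never earned.
Mirpax would need Zorwyn (Rule 7), but Zorwyn is never earned.
Reached: Eldrho — 1 of the 5.

1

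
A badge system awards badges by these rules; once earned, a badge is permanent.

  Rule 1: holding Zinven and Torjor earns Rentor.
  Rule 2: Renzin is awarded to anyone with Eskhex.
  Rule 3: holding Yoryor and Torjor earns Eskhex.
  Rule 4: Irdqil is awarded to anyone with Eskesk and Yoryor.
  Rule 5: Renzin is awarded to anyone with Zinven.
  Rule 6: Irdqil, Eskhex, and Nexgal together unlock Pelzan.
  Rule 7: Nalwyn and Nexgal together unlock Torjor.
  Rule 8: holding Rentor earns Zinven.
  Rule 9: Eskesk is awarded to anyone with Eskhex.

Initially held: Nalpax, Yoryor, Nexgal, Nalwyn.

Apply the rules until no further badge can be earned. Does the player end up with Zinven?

Zinven would need Rentor (Rule 8), but Rentor is never earned.

No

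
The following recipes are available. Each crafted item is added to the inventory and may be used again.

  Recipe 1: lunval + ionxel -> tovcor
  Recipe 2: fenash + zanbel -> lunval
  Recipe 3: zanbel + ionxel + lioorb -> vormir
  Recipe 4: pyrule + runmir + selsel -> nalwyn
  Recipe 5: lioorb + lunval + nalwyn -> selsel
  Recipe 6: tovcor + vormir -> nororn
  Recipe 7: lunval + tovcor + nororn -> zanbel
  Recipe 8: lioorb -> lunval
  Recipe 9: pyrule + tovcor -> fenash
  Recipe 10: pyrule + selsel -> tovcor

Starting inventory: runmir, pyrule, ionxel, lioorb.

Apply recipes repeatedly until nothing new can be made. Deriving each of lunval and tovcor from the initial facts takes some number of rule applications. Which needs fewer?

lunval

lunval: Using Recipe 8, lioorb makes lunval. [1 rule application]
tovcor: Using Recipe 8, lioorb makes lunval. Using Recipe 1, lunval and ionxel make tovcor. [2 rule applications]
lunval needs fewer.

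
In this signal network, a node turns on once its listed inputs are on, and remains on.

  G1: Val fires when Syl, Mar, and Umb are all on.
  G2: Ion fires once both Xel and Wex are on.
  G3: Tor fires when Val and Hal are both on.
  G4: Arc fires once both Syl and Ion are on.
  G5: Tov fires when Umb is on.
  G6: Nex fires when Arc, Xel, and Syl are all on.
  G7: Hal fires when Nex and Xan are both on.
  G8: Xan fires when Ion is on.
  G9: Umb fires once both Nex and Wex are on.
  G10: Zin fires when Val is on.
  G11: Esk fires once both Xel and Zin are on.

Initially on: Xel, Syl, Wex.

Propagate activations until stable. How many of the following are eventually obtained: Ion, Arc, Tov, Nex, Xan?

5

Xel and Wex are on, so Ion fires (G2).
Syl and Ion are on, so Arc fires (G4).
Ion is on, so Xan fires (G8).
G6: Arc, Xel, and Syl on → Nex on.
Nex and Wex are on, so Umb fires (G9).
G5: Umb on → Tov on.
Ion: reached.
Arc: reached.
Tov: reached.
Nex: reached.
Xan: reached.
All 5 are reached.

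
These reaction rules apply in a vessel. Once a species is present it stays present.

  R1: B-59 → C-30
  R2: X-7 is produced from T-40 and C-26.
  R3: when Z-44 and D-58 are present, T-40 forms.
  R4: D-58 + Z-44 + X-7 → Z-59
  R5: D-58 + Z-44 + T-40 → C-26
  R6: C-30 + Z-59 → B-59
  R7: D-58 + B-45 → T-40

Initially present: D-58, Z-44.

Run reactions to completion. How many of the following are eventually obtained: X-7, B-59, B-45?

1

Z-44 and D-58 present → T-40 forms (R3).
D-58, Z-44, and T-40 present → C-26 forms (R5).
T-40 and C-26 present → X-7 forms (R2).
X-7: reached.
B-59 would need C-30 and Z-59 (R6), but C-30 never forms.
No rule produces B-45, and it is not given.
Reached: X-7 — 1 of the 3.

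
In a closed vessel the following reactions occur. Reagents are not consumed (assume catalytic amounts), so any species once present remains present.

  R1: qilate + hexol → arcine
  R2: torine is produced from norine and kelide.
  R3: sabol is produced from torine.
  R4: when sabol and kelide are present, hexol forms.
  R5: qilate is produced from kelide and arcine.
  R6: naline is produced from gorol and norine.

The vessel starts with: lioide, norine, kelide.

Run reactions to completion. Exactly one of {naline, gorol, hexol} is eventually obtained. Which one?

hexol

norine and kelide present → torine forms (R2).
torine present → sabol forms (R3).
sabol and kelide present → hexol forms (R4).
No rule produces gorol, and it is not given. naline would need gorol and norine (R6), but gorol never forms.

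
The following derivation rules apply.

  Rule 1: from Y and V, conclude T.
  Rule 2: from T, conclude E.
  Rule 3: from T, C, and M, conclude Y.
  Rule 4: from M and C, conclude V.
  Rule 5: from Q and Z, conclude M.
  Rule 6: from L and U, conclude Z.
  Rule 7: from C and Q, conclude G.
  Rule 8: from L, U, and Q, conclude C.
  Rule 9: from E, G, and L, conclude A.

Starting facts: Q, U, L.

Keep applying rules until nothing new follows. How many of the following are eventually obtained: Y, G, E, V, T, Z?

3

L, U, and Q hold, so C follows (Rule 8).
L and U hold, so Z follows (Rule 6).
Q and Z hold, so M follows (Rule 5).
From C and Q, Rule 7 gives G.
From M and C, Rule 4 gives V.
Y would need T, C, and M (Rule 3), but T is never established.
G: reached.
E would need T (Rule 2), but T is never established.
V: reached.
T would need Y and V (Rule 1), but Y is never established.
Z: reached.
Reached: G, V, and Z — 3 of the 6.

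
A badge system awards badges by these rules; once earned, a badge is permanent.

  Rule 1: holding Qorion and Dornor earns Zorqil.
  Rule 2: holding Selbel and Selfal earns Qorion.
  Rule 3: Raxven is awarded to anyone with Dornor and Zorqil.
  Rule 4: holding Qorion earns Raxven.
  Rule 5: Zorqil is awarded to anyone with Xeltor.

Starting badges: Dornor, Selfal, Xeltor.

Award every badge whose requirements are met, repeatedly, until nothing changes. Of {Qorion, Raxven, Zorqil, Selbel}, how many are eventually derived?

With Xeltor, Zorqil is earned (Rule 5).
With Dornor and Zorqil, Raxven is earned (Rule 3).
Qorion would need Selbel and Selfal (Rule 2), but Selbel is never earned.
Raxven: reached.
Zorqil: reached.
No rule produces Selbel, and it is not given.
Reached: Raxven and Zorqil — 2 of the 4.

2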